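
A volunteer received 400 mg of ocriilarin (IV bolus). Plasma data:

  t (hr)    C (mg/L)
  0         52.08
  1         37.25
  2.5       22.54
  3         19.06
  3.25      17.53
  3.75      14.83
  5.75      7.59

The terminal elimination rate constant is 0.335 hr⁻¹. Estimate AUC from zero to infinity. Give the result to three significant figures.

AUC = 158 mg/L·hr

Trapezoidal AUC_0→5.75:
  [0→1]: (52.08+37.25)/2 × 1 = 44.665
  [1→2.5]: (37.25+22.54)/2 × 1.5 = 44.8425
  [2.5→3]: (22.54+19.06)/2 × 0.5 = 10.4
  [3→3.25]: (19.06+17.53)/2 × 0.25 = 4.57375
  [3.25→3.75]: (17.53+14.83)/2 × 0.5 = 8.09
  [3.75→5.75]: (14.83+7.59)/2 × 2 = 22.42
  Sum = 134.99125 mg/L·hr
Extrapolated tail: C_last / k_e = 7.59 / 0.335 = 22.657
AUC_0→∞ = 134.99125 + 22.657 = 157.64825 mg/L·hr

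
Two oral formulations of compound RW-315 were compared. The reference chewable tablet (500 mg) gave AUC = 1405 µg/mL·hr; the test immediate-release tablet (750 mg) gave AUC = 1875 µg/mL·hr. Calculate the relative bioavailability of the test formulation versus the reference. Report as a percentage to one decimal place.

F_rel = (AUC_test/D_test) / (AUC_ref/D_ref)
      = (1875/750) / (1405/500)
      = 2.5 / 2.81 = 0.8897 = 88.97%

F_rel = 89.0%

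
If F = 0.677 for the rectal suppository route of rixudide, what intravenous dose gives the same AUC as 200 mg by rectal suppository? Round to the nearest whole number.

Systemic exposure from an extravascular dose = F × D_ev, so the equivalent IV dose is F × D_ev.
D_iv = F × D_ev = 0.677 × 200 = 135.4 mg

D_iv = 135 mg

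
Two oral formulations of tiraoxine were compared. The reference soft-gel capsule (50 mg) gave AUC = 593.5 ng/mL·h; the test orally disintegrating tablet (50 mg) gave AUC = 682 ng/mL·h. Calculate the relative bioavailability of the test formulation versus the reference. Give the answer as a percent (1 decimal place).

F_rel = 114.9%

F_rel = (AUC_test/D_test) / (AUC_ref/D_ref)
      = (682/50) / (593.5/50)
      = 13.64 / 11.87 = 1.1491 = 114.91%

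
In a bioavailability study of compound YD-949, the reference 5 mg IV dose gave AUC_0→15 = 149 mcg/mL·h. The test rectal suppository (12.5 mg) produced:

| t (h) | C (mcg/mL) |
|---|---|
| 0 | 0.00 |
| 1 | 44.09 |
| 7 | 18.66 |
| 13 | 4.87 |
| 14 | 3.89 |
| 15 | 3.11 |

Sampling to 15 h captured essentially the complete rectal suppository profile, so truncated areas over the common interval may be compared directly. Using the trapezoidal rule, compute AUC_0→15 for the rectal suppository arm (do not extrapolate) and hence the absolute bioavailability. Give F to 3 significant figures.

Trapezoidal AUC_0→15 (rectal suppository):
  [0→1]: (0.00+44.09)/2 × 1 = 22.045
  [1→7]: (44.09+18.66)/2 × 6 = 188.25
  [7→13]: (18.66+4.87)/2 × 6 = 70.59
  [13→14]: (4.87+3.89)/2 × 1 = 4.38
  [14→15]: (3.89+3.11)/2 × 1 = 3.5
  Sum = 288.765 mcg/mL·h
F = (AUC_ev/D_ev)/(AUC_iv/D_iv) = (288.765/12.5)/(149/5) = 23.1012/29.8 = 0.7752

F = 0.775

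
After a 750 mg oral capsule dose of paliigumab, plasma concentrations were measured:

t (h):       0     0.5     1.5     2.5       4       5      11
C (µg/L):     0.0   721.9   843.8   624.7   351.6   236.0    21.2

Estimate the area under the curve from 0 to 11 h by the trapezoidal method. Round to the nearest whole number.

AUC = 3495 µg/L·h

Trapezoidal AUC_0→11:
  [0→0.5]: (0.0+721.9)/2 × 0.5 = 180.475
  [0.5→1.5]: (721.9+843.8)/2 × 1 = 782.85
  [1.5→2.5]: (843.8+624.7)/2 × 1 = 734.25
  [2.5→4]: (624.7+351.6)/2 × 1.5 = 732.225
  [4→5]: (351.6+236.0)/2 × 1 = 293.8
  [5→11]: (236.0+21.2)/2 × 6 = 771.6
  Sum = 3495.2 µg/L·h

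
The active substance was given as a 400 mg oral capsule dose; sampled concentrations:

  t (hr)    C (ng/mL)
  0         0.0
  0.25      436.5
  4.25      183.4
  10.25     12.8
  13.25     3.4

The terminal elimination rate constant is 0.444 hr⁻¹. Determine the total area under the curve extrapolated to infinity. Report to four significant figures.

AUC = 1915 ng/mL·hr

Trapezoidal AUC_0→13.25:
  [0→0.25]: (0.0+436.5)/2 × 0.25 = 54.5625
  [0.25→4.25]: (436.5+183.4)/2 × 4 = 1239.8
  [4.25→10.25]: (183.4+12.8)/2 × 6 = 588.6
  [10.25→13.25]: (12.8+3.4)/2 × 3 = 24.3
  Sum = 1907.2625 ng/mL·hr
Extrapolated tail: C_last / k_e = 3.4 / 0.444 = 7.658
AUC_0→∞ = 1907.2625 + 7.658 = 1914.9205 ng/mL·hr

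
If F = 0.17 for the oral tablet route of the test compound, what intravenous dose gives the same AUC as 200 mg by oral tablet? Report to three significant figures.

D_iv = 34.0 mg

Systemic exposure from an extravascular dose = F × D_ev, so the equivalent IV dose is F × D_ev.
D_iv = F × D_ev = 0.17 × 200 = 34 mg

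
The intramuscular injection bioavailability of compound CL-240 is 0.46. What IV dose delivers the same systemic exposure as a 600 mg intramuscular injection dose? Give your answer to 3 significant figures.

Systemic exposure from an extravascular dose = F × D_ev, so the equivalent IV dose is F × D_ev.
D_iv = F × D_ev = 0.46 × 600 = 276 mg

D_iv = 276 mg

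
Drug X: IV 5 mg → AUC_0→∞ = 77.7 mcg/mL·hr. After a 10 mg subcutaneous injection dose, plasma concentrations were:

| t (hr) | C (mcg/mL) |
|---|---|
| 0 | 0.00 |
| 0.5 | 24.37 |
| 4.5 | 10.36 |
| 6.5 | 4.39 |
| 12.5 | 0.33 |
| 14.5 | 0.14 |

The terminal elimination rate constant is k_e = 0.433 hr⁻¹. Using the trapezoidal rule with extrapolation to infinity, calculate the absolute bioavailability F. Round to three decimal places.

Trapezoidal AUC_0→14.5 (subcutaneous injection):
  [0→0.5]: (0.00+24.37)/2 × 0.5 = 6.0925
  [0.5→4.5]: (24.37+10.36)/2 × 4 = 69.46
  [4.5→6.5]: (10.36+4.39)/2 × 2 = 14.75
  [6.5→12.5]: (4.39+0.33)/2 × 6 = 14.16
  [12.5→14.5]: (0.33+0.14)/2 × 2 = 0.47
  Sum = 104.9325 mcg/mL·hr
Tail: C_last/k_e = 0.14/0.433 = 0.323
AUC_0→∞ (subcutaneous injection) = 104.9325 + 0.323 = 105.2555 mcg/mL·hr
F = (AUC_ev/D_ev)/(AUC_iv/D_iv) = (105.2555/10)/(77.7/5) = 10.52555/15.54 = 0.6773

F = 0.677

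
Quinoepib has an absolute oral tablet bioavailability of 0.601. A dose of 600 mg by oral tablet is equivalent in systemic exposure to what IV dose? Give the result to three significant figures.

Systemic exposure from an extravascular dose = F × D_ev, so the equivalent IV dose is F × D_ev.
D_iv = F × D_ev = 0.601 × 600 = 360.6 mg

D_iv = 361 mg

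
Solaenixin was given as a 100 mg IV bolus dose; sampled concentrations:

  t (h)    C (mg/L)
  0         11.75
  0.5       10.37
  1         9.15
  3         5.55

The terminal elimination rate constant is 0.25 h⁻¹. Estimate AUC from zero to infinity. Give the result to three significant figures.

Trapezoidal AUC_0→3:
  [0→0.5]: (11.75+10.37)/2 × 0.5 = 5.53
  [0.5→1]: (10.37+9.15)/2 × 0.5 = 4.88
  [1→3]: (9.15+5.55)/2 × 2 = 14.7
  Sum = 25.11 mg/L·h
Extrapolated tail: C_last / k_e = 5.55 / 0.25 = 22.200
AUC_0→∞ = 25.11 + 22.200 = 47.31 mg/L·h

AUC = 47.3 mg/L·h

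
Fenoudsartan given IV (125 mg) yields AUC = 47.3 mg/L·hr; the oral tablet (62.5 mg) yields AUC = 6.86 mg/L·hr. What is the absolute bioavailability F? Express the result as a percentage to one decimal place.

F = (AUC_ev / D_ev) / (AUC_iv / D_iv)
  = (6.86/62.5) / (47.3/125)
  = 0.10976 / 0.3784 = 0.2901
  = 29.01%

F = 29.0%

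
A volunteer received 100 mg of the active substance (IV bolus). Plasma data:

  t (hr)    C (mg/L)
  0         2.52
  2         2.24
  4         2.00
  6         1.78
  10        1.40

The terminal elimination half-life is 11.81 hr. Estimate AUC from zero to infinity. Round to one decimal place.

Trapezoidal AUC_0→10:
  [0→2]: (2.52+2.24)/2 × 2 = 4.76
  [2→4]: (2.24+2.00)/2 × 2 = 4.24
  [4→6]: (2.00+1.78)/2 × 2 = 3.78
  [6→10]: (1.78+1.40)/2 × 4 = 6.36
  Sum = 19.14 mg/L·hr
k_e = ln2 / t½ = 0.693147 / 11.81 = 0.0587 hr^-1
Extrapolated tail: C_last / k_e = 1.40 / 0.0587 = 23.850
AUC_0→∞ = 19.14 + 23.850 = 42.99 mg/L·hr

AUC = 43.0 mg/L·hr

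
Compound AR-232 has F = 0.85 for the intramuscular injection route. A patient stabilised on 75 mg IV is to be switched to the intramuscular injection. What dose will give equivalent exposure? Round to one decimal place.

D_intramuscular = 88.2 mg

For equal systemic exposure: F × D_ev = D_iv
D_ev = D_iv / F = 75 / 0.85 = 88.2353 mg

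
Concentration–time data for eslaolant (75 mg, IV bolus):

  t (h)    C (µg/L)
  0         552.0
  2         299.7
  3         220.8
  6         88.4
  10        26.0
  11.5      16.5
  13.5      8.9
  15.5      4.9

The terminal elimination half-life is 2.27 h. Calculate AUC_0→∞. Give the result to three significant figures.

Trapezoidal AUC_0→15.5:
  [0→2]: (552.0+299.7)/2 × 2 = 851.7
  [2→3]: (299.7+220.8)/2 × 1 = 260.25
  [3→6]: (220.8+88.4)/2 × 3 = 463.8
  [6→10]: (88.4+26.0)/2 × 4 = 228.8
  [10→11.5]: (26.0+16.5)/2 × 1.5 = 31.875
  [11.5→13.5]: (16.5+8.9)/2 × 2 = 25.4
  [13.5→15.5]: (8.9+4.9)/2 × 2 = 13.8
  Sum = 1875.625 µg/L·h
k_e = ln2 / t½ = 0.693147 / 2.27 = 0.3054 h^-1
Extrapolated tail: C_last / k_e = 4.9 / 0.3054 = 16.045
AUC_0→∞ = 1875.625 + 16.045 = 1891.67 µg/L·h

AUC = 1890 µg/L·h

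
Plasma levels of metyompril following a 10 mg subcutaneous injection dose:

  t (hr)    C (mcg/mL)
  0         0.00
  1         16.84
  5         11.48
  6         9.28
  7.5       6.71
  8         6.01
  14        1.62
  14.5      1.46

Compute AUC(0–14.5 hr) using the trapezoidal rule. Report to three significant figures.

Trapezoidal AUC_0→14.5:
  [0→1]: (0.00+16.84)/2 × 1 = 8.42
  [1→5]: (16.84+11.48)/2 × 4 = 56.64
  [5→6]: (11.48+9.28)/2 × 1 = 10.38
  [6→7.5]: (9.28+6.71)/2 × 1.5 = 11.9925
  [7.5→8]: (6.71+6.01)/2 × 0.5 = 3.18
  [8→14]: (6.01+1.62)/2 × 6 = 22.89
  [14→14.5]: (1.62+1.46)/2 × 0.5 = 0.77
  Sum = 114.2725 mcg/mL·hr

AUC = 114 mcg/mL·hr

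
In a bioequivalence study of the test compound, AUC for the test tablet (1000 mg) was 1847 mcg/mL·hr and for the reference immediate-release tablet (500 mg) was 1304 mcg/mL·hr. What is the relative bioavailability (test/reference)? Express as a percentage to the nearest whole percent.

F_rel = 71%

F_rel = (AUC_test/D_test) / (AUC_ref/D_ref)
      = (1847/1000) / (1304/500)
      = 1.847 / 2.608 = 0.7082 = 70.82%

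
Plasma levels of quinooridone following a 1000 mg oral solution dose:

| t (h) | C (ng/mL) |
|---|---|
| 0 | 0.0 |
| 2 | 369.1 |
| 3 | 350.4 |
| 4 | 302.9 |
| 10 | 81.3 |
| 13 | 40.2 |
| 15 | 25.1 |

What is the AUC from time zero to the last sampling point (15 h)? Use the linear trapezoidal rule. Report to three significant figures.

AUC = 2460 ng/mL·h

Trapezoidal AUC_0→15:
  [0→2]: (0.0+369.1)/2 × 2 = 369.1
  [2→3]: (369.1+350.4)/2 × 1 = 359.75
  [3→4]: (350.4+302.9)/2 × 1 = 326.65
  [4→10]: (302.9+81.3)/2 × 6 = 1152.6
  [10→13]: (81.3+40.2)/2 × 3 = 182.25
  [13→15]: (40.2+25.1)/2 × 2 = 65.3
  Sum = 2455.65 ng/mL·h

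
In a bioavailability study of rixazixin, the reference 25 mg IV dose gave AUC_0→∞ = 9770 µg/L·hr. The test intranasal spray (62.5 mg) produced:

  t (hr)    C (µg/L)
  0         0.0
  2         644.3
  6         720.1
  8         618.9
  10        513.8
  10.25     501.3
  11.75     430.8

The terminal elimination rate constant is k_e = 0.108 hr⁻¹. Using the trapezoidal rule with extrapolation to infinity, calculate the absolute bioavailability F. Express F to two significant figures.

Trapezoidal AUC_0→11.75 (intranasal spray):
  [0→2]: (0.0+644.3)/2 × 2 = 644.3
  [2→6]: (644.3+720.1)/2 × 4 = 2728.8
  [6→8]: (720.1+618.9)/2 × 2 = 1339.0
  [8→10]: (618.9+513.8)/2 × 2 = 1132.7
  [10→10.25]: (513.8+501.3)/2 × 0.25 = 126.8875
  [10.25→11.75]: (501.3+430.8)/2 × 1.5 = 699.075
  Sum = 6670.7625 µg/L·hr
Tail: C_last/k_e = 430.8/0.108 = 3988.889
AUC_0→∞ (intranasal spray) = 6670.7625 + 3988.889 = 10659.6515 µg/L·hr
F = (AUC_ev/D_ev)/(AUC_iv/D_iv) = (10659.6515/62.5)/(9770/25) = 170.554/390.8 = 0.4364

F = 0.44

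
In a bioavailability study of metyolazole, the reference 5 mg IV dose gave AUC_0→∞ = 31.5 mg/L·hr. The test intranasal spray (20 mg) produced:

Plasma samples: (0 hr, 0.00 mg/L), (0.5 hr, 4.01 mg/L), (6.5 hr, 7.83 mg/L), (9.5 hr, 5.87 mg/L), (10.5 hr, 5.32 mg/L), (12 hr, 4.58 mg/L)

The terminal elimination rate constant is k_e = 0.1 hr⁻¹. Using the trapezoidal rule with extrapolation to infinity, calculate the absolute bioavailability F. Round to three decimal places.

F = 0.920

Trapezoidal AUC_0→12 (intranasal spray):
  [0→0.5]: (0.00+4.01)/2 × 0.5 = 1.0025
  [0.5→6.5]: (4.01+7.83)/2 × 6 = 35.52
  [6.5→9.5]: (7.83+5.87)/2 × 3 = 20.55
  [9.5→10.5]: (5.87+5.32)/2 × 1 = 5.595
  [10.5→12]: (5.32+4.58)/2 × 1.5 = 7.425
  Sum = 70.0925 mg/L·hr
Tail: C_last/k_e = 4.58/0.1 = 45.800
AUC_0→∞ (intranasal spray) = 70.0925 + 45.800 = 115.8925 mg/L·hr
F = (AUC_ev/D_ev)/(AUC_iv/D_iv) = (115.8925/20)/(31.5/5) = 5.794625/6.3 = 0.9198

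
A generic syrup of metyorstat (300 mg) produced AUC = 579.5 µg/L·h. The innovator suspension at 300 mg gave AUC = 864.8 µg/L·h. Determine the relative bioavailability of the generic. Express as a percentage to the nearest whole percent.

F_rel = 67%

F_rel = (AUC_test/D_test) / (AUC_ref/D_ref)
      = (579.5/300) / (864.8/300)
      = 1.93167 / 2.88267 = 0.6701 = 67.01%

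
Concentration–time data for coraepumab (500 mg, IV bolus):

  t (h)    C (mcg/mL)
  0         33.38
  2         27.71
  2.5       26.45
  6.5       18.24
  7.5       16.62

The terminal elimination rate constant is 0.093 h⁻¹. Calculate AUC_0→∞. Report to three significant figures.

AUC = 360 mcg/mL·h

Trapezoidal AUC_0→7.5:
  [0→2]: (33.38+27.71)/2 × 2 = 61.09
  [2→2.5]: (27.71+26.45)/2 × 0.5 = 13.54
  [2.5→6.5]: (26.45+18.24)/2 × 4 = 89.38
  [6.5→7.5]: (18.24+16.62)/2 × 1 = 17.43
  Sum = 181.44 mcg/mL·h
Extrapolated tail: C_last / k_e = 16.62 / 0.093 = 178.710
AUC_0→∞ = 181.44 + 178.710 = 360.15 mcg/mL·h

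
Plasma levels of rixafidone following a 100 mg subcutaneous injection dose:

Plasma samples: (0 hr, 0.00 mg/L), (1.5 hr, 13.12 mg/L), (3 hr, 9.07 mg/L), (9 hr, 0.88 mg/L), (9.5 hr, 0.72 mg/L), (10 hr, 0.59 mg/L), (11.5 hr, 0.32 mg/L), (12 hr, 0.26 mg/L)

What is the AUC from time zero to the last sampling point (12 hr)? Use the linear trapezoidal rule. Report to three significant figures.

Trapezoidal AUC_0→12:
  [0→1.5]: (0.00+13.12)/2 × 1.5 = 9.84
  [1.5→3]: (13.12+9.07)/2 × 1.5 = 16.6425
  [3→9]: (9.07+0.88)/2 × 6 = 29.85
  [9→9.5]: (0.88+0.72)/2 × 0.5 = 0.4
  [9.5→10]: (0.72+0.59)/2 × 0.5 = 0.3275
  [10→11.5]: (0.59+0.32)/2 × 1.5 = 0.6825
  [11.5→12]: (0.32+0.26)/2 × 0.5 = 0.145
  Sum = 57.8875 mg/L·hr

AUC = 57.9 mg/L·hr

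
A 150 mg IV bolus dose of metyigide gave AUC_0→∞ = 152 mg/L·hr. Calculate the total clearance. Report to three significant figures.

CL = 0.987 L/hr

CL = Dose_iv / AUC_0→∞
   = 150 / 152 = 0.986842 L/hr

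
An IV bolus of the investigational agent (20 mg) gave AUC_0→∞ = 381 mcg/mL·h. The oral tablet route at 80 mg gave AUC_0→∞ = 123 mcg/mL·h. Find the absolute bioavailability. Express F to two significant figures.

F = 0.081

F = (AUC_ev / D_ev) / (AUC_iv / D_iv)
  = (123/80) / (381/20)
  = 1.5375 / 19.05 = 0.0807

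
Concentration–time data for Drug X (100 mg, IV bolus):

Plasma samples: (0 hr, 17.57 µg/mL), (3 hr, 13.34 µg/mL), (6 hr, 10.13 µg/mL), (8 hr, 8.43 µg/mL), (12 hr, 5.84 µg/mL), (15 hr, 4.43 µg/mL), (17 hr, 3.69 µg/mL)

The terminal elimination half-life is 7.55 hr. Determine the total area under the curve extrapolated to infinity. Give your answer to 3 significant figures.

AUC = 192 µg/mL·hr

Trapezoidal AUC_0→17:
  [0→3]: (17.57+13.34)/2 × 3 = 46.365
  [3→6]: (13.34+10.13)/2 × 3 = 35.205
  [6→8]: (10.13+8.43)/2 × 2 = 18.56
  [8→12]: (8.43+5.84)/2 × 4 = 28.54
  [12→15]: (5.84+4.43)/2 × 3 = 15.405
  [15→17]: (4.43+3.69)/2 × 2 = 8.12
  Sum = 152.195 µg/mL·hr
k_e = ln2 / t½ = 0.693147 / 7.55 = 0.0918 hr^-1
Extrapolated tail: C_last / k_e = 3.69 / 0.0918 = 40.196
AUC_0→∞ = 152.195 + 40.196 = 192.391 µg/mL·hr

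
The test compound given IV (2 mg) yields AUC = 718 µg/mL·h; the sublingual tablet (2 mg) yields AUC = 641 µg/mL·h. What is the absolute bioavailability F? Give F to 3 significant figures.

F = 0.893

F = (AUC_ev / D_ev) / (AUC_iv / D_iv)
  = (641/2) / (718/2)
  = 320.5 / 359 = 0.8928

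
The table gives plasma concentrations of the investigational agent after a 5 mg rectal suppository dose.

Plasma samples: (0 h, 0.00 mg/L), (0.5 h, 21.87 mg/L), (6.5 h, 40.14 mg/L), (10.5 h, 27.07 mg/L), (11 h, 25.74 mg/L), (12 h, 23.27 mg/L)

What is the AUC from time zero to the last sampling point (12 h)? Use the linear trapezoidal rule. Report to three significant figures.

AUC = 364 mg/L·h

Trapezoidal AUC_0→12:
  [0→0.5]: (0.00+21.87)/2 × 0.5 = 5.4675
  [0.5→6.5]: (21.87+40.14)/2 × 6 = 186.03
  [6.5→10.5]: (40.14+27.07)/2 × 4 = 134.42
  [10.5→11]: (27.07+25.74)/2 × 0.5 = 13.2025
  [11→12]: (25.74+23.27)/2 × 1 = 24.505
  Sum = 363.625 mg/L·h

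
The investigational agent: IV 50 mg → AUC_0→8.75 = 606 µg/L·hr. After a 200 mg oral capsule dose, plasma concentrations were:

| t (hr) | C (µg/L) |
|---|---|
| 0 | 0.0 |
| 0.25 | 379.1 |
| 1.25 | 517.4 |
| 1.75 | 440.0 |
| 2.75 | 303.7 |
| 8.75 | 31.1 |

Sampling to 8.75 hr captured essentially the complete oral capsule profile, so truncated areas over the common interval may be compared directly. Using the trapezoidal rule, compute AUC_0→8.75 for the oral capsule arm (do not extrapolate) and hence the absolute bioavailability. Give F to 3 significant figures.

F = 0.871

Trapezoidal AUC_0→8.75 (oral capsule):
  [0→0.25]: (0.0+379.1)/2 × 0.25 = 47.3875
  [0.25→1.25]: (379.1+517.4)/2 × 1 = 448.25
  [1.25→1.75]: (517.4+440.0)/2 × 0.5 = 239.35
  [1.75→2.75]: (440.0+303.7)/2 × 1 = 371.85
  [2.75→8.75]: (303.7+31.1)/2 × 6 = 1004.4
  Sum = 2111.2375 µg/L·hr
F = (AUC_ev/D_ev)/(AUC_iv/D_iv) = (2111.2375/200)/(606/50) = 10.5562/12.12 = 0.8710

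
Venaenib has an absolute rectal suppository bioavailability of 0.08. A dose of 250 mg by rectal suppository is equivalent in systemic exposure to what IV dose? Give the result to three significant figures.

Systemic exposure from an extravascular dose = F × D_ev, so the equivalent IV dose is F × D_ev.
D_iv = F × D_ev = 0.08 × 250 = 20 mg

D_iv = 20.0 mg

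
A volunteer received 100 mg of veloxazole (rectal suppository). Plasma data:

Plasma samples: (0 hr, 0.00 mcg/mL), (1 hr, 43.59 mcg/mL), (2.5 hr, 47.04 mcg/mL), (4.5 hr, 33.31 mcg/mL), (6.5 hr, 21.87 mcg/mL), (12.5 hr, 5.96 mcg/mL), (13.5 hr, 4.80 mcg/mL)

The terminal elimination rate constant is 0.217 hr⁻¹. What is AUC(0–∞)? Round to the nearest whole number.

Trapezoidal AUC_0→13.5:
  [0→1]: (0.00+43.59)/2 × 1 = 21.795
  [1→2.5]: (43.59+47.04)/2 × 1.5 = 67.9725
  [2.5→4.5]: (47.04+33.31)/2 × 2 = 80.35
  [4.5→6.5]: (33.31+21.87)/2 × 2 = 55.18
  [6.5→12.5]: (21.87+5.96)/2 × 6 = 83.49
  [12.5→13.5]: (5.96+4.80)/2 × 1 = 5.38
  Sum = 314.1675 mcg/mL·hr
Extrapolated tail: C_last / k_e = 4.80 / 0.217 = 22.120
AUC_0→∞ = 314.1675 + 22.120 = 336.2875 mcg/mL·hr

AUC = 336 mcg/mL·hr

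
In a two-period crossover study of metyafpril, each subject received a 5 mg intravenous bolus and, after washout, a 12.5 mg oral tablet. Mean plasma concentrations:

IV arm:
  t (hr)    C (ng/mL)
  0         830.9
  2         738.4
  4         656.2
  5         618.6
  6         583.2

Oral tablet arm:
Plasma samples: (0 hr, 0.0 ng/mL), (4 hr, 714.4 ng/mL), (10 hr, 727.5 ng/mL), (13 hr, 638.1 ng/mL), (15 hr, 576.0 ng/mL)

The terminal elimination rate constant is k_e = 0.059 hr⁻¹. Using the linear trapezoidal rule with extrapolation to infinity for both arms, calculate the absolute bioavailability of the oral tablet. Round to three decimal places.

F = 0.533

Trapezoidal AUC_0→6 (IV):
  [0→2]: (830.9+738.4)/2 × 2 = 1569.3
  [2→4]: (738.4+656.2)/2 × 2 = 1394.6
  [4→5]: (656.2+618.6)/2 × 1 = 637.4
  [5→6]: (618.6+583.2)/2 × 1 = 600.9
  Sum = 4202.2 ng/mL·hr
IV tail: 583.2/0.059 = 9884.746; AUC_iv,0→∞ = 4202.2 + 9884.746 = 14086.946 ng/mL·hr
Trapezoidal AUC_0→15 (oral tablet):
  [0→4]: (0.0+714.4)/2 × 4 = 1428.8
  [4→10]: (714.4+727.5)/2 × 6 = 4325.7
  [10→13]: (727.5+638.1)/2 × 3 = 2048.4
  [13→15]: (638.1+576.0)/2 × 2 = 1214.1
  Sum = 9017.0 ng/mL·hr
oral tablet tail: 576.0/0.059 = 9762.712; AUC_ev,0→∞ = 9017.0 + 9762.712 = 18779.712 ng/mL·hr
F = (AUC_ev/D_ev)/(AUC_iv/D_iv) = (18779.712/12.5)/(14086.946/5) = 1502.38/2817.3892 = 0.5333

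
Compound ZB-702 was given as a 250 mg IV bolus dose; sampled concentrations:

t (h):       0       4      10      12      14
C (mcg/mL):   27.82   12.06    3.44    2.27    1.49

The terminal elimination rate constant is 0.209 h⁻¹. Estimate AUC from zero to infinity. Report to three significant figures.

Trapezoidal AUC_0→14:
  [0→4]: (27.82+12.06)/2 × 4 = 79.76
  [4→10]: (12.06+3.44)/2 × 6 = 46.5
  [10→12]: (3.44+2.27)/2 × 2 = 5.71
  [12→14]: (2.27+1.49)/2 × 2 = 3.76
  Sum = 135.73 mcg/mL·h
Extrapolated tail: C_last / k_e = 1.49 / 0.209 = 7.129
AUC_0→∞ = 135.73 + 7.129 = 142.859 mcg/mL·h

AUC = 143 mcg/mL·h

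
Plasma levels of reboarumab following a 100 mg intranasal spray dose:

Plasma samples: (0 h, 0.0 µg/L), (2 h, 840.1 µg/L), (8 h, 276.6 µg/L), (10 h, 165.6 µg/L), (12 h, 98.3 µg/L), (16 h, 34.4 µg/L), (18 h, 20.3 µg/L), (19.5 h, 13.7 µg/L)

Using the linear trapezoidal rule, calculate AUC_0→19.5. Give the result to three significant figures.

AUC = 5240 µg/L·h

Trapezoidal AUC_0→19.5:
  [0→2]: (0.0+840.1)/2 × 2 = 840.1
  [2→8]: (840.1+276.6)/2 × 6 = 3350.1
  [8→10]: (276.6+165.6)/2 × 2 = 442.2
  [10→12]: (165.6+98.3)/2 × 2 = 263.9
  [12→16]: (98.3+34.4)/2 × 4 = 265.4
  [16→18]: (34.4+20.3)/2 × 2 = 54.7
  [18→19.5]: (20.3+13.7)/2 × 1.5 = 25.5
  Sum = 5241.9 µg/L·h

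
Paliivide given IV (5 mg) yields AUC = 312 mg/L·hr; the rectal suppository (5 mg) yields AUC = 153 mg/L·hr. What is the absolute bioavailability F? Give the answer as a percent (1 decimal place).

F = 49.0%

F = (AUC_ev / D_ev) / (AUC_iv / D_iv)
  = (153/5) / (312/5)
  = 30.6 / 62.4 = 0.4904
  = 49.04%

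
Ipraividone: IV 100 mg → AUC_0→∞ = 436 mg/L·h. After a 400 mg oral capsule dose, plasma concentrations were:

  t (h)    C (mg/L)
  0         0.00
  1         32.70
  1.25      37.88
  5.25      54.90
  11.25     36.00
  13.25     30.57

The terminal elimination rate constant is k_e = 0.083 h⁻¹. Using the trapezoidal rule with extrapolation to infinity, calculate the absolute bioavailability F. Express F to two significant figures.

F = 0.53

Trapezoidal AUC_0→13.25 (oral capsule):
  [0→1]: (0.00+32.70)/2 × 1 = 16.35
  [1→1.25]: (32.70+37.88)/2 × 0.25 = 8.8225
  [1.25→5.25]: (37.88+54.90)/2 × 4 = 185.56
  [5.25→11.25]: (54.90+36.00)/2 × 6 = 272.7
  [11.25→13.25]: (36.00+30.57)/2 × 2 = 66.57
  Sum = 550.0025 mg/L·h
Tail: C_last/k_e = 30.57/0.083 = 368.313
AUC_0→∞ (oral capsule) = 550.0025 + 368.313 = 918.3155 mg/L·h
F = (AUC_ev/D_ev)/(AUC_iv/D_iv) = (918.3155/400)/(436/100) = 2.29579/4.36 = 0.5266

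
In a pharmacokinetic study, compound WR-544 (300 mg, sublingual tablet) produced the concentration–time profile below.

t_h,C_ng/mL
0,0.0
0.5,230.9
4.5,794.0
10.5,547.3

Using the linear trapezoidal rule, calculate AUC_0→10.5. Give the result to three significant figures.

Trapezoidal AUC_0→10.5:
  [0→0.5]: (0.0+230.9)/2 × 0.5 = 57.725
  [0.5→4.5]: (230.9+794.0)/2 × 4 = 2049.8
  [4.5→10.5]: (794.0+547.3)/2 × 6 = 4023.9
  Sum = 6131.425 ng/mL·h

AUC = 6130 ng/mL·h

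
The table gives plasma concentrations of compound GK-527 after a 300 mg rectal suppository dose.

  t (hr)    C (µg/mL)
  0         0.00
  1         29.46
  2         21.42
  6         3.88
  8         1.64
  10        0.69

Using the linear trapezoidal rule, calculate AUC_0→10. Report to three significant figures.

AUC = 98.6 µg/mL·hr

Trapezoidal AUC_0→10:
  [0→1]: (0.00+29.46)/2 × 1 = 14.73
  [1→2]: (29.46+21.42)/2 × 1 = 25.44
  [2→6]: (21.42+3.88)/2 × 4 = 50.6
  [6→8]: (3.88+1.64)/2 × 2 = 5.52
  [8→10]: (1.64+0.69)/2 × 2 = 2.33
  Sum = 98.62 µg/mL·hr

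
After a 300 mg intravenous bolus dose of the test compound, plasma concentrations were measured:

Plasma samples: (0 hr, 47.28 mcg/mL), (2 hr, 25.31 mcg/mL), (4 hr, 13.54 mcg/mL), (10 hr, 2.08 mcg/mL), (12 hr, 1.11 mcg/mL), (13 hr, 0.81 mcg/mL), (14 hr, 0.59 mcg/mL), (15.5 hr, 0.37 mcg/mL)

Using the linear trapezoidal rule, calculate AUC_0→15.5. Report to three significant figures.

AUC = 164 mcg/mL·hr

Trapezoidal AUC_0→15.5:
  [0→2]: (47.28+25.31)/2 × 2 = 72.59
  [2→4]: (25.31+13.54)/2 × 2 = 38.85
  [4→10]: (13.54+2.08)/2 × 6 = 46.86
  [10→12]: (2.08+1.11)/2 × 2 = 3.19
  [12→13]: (1.11+0.81)/2 × 1 = 0.96
  [13→14]: (0.81+0.59)/2 × 1 = 0.7
  [14→15.5]: (0.59+0.37)/2 × 1.5 = 0.72
  Sum = 163.87 mcg/mL·hr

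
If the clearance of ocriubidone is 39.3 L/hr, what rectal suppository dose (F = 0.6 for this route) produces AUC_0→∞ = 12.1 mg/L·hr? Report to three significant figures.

Dose = 793 mg

Dose = CL × AUC_0→∞ / F
     = 39.3 × 12.1 / 0.6 = 792.55 mg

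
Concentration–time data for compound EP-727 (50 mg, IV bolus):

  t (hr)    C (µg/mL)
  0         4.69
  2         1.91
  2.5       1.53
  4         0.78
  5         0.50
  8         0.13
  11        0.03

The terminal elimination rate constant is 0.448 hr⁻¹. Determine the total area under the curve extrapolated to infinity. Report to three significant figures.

AUC = 11.1 µg/mL·hr

Trapezoidal AUC_0→11:
  [0→2]: (4.69+1.91)/2 × 2 = 6.6
  [2→2.5]: (1.91+1.53)/2 × 0.5 = 0.86
  [2.5→4]: (1.53+0.78)/2 × 1.5 = 1.7325
  [4→5]: (0.78+0.50)/2 × 1 = 0.64
  [5→8]: (0.50+0.13)/2 × 3 = 0.945
  [8→11]: (0.13+0.03)/2 × 3 = 0.24
  Sum = 11.0175 µg/mL·hr
Extrapolated tail: C_last / k_e = 0.03 / 0.448 = 0.067
AUC_0→∞ = 11.0175 + 0.067 = 11.0845 µg/mL·hr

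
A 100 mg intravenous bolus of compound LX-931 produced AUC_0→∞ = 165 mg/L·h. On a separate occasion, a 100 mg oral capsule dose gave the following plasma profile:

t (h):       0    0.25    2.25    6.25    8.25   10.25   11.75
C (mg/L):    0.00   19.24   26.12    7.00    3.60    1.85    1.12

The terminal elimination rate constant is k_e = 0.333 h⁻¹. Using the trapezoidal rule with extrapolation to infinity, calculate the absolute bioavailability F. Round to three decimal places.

F = 0.822

Trapezoidal AUC_0→11.75 (oral capsule):
  [0→0.25]: (0.00+19.24)/2 × 0.25 = 2.405
  [0.25→2.25]: (19.24+26.12)/2 × 2 = 45.36
  [2.25→6.25]: (26.12+7.00)/2 × 4 = 66.24
  [6.25→8.25]: (7.00+3.60)/2 × 2 = 10.6
  [8.25→10.25]: (3.60+1.85)/2 × 2 = 5.45
  [10.25→11.75]: (1.85+1.12)/2 × 1.5 = 2.2275
  Sum = 132.2825 mg/L·h
Tail: C_last/k_e = 1.12/0.333 = 3.363
AUC_0→∞ (oral capsule) = 132.2825 + 3.363 = 135.6455 mg/L·h
F = (AUC_ev/D_ev)/(AUC_iv/D_iv) = (135.6455/100)/(165/100) = 1.356455/1.65 = 0.8221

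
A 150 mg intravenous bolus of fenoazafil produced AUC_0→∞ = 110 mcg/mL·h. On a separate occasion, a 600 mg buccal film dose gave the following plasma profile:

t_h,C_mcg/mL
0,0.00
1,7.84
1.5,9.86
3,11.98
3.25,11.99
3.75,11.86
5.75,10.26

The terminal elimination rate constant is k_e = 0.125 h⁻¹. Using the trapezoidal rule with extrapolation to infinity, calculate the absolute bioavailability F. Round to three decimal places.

Trapezoidal AUC_0→5.75 (buccal film):
  [0→1]: (0.00+7.84)/2 × 1 = 3.92
  [1→1.5]: (7.84+9.86)/2 × 0.5 = 4.425
  [1.5→3]: (9.86+11.98)/2 × 1.5 = 16.38
  [3→3.25]: (11.98+11.99)/2 × 0.25 = 2.99625
  [3.25→3.75]: (11.99+11.86)/2 × 0.5 = 5.9625
  [3.75→5.75]: (11.86+10.26)/2 × 2 = 22.12
  Sum = 55.80375 mcg/mL·h
Tail: C_last/k_e = 10.26/0.125 = 82.080
AUC_0→∞ (buccal film) = 55.80375 + 82.080 = 137.88375 mcg/mL·h
F = (AUC_ev/D_ev)/(AUC_iv/D_iv) = (137.88375/600)/(110/150) = 0.22980625/0.733333 = 0.3134

F = 0.313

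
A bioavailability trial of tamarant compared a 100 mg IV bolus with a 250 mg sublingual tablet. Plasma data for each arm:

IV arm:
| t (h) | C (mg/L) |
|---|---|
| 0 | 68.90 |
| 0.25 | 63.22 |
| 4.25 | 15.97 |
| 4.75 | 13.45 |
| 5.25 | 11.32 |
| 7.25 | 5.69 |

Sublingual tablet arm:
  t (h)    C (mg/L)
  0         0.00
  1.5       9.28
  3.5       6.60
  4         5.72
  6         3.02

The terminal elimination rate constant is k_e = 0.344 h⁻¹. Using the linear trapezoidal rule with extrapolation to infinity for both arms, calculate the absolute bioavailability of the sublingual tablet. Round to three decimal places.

Trapezoidal AUC_0→7.25 (IV):
  [0→0.25]: (68.90+63.22)/2 × 0.25 = 16.515
  [0.25→4.25]: (63.22+15.97)/2 × 4 = 158.38
  [4.25→4.75]: (15.97+13.45)/2 × 0.5 = 7.355
  [4.75→5.25]: (13.45+11.32)/2 × 0.5 = 6.1925
  [5.25→7.25]: (11.32+5.69)/2 × 2 = 17.01
  Sum = 205.4525 mg/L·h
IV tail: 5.69/0.344 = 16.541; AUC_iv,0→∞ = 205.4525 + 16.541 = 221.9935 mg/L·h
Trapezoidal AUC_0→6 (sublingual tablet):
  [0→1.5]: (0.00+9.28)/2 × 1.5 = 6.96
  [1.5→3.5]: (9.28+6.60)/2 × 2 = 15.88
  [3.5→4]: (6.60+5.72)/2 × 0.5 = 3.08
  [4→6]: (5.72+3.02)/2 × 2 = 8.74
  Sum = 34.66 mg/L·h
sublingual tablet tail: 3.02/0.344 = 8.779; AUC_ev,0→∞ = 34.66 + 8.779 = 43.439 mg/L·h
F = (AUC_ev/D_ev)/(AUC_iv/D_iv) = (43.439/250)/(221.9935/100) = 0.173756/2.219935 = 0.0783

F = 0.078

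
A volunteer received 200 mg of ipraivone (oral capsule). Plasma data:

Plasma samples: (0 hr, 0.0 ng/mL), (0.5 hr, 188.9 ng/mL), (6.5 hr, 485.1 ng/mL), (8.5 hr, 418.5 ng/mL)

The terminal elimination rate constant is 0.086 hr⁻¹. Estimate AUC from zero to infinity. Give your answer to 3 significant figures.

Trapezoidal AUC_0→8.5:
  [0→0.5]: (0.0+188.9)/2 × 0.5 = 47.225
  [0.5→6.5]: (188.9+485.1)/2 × 6 = 2022.0
  [6.5→8.5]: (485.1+418.5)/2 × 2 = 903.6
  Sum = 2972.825 ng/mL·hr
Extrapolated tail: C_last / k_e = 418.5 / 0.086 = 4866.279
AUC_0→∞ = 2972.825 + 4866.279 = 7839.104 ng/mL·hr

AUC = 7840 ng/mL·hr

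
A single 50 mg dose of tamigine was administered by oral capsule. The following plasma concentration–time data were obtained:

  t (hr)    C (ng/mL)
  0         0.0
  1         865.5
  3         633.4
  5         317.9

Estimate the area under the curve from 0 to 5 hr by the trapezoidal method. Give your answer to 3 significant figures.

AUC = 2880 ng/mL·hr

Trapezoidal AUC_0→5:
  [0→1]: (0.0+865.5)/2 × 1 = 432.75
  [1→3]: (865.5+633.4)/2 × 2 = 1498.9
  [3→5]: (633.4+317.9)/2 × 2 = 951.3
  Sum = 2882.95 ng/mL·hr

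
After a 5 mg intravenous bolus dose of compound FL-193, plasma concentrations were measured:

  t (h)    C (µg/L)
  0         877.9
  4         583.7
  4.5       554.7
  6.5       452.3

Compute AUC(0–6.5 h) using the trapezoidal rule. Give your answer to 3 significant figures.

AUC = 4210 µg/L·h

Trapezoidal AUC_0→6.5:
  [0→4]: (877.9+583.7)/2 × 4 = 2923.2
  [4→4.5]: (583.7+554.7)/2 × 0.5 = 284.6
  [4.5→6.5]: (554.7+452.3)/2 × 2 = 1007.0
  Sum = 4214.8 µg/L·h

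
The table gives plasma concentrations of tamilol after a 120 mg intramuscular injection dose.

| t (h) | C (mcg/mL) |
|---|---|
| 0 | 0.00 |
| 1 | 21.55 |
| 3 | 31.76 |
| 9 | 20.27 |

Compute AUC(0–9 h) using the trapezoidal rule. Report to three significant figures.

AUC = 220 mcg/mL·h

Trapezoidal AUC_0→9:
  [0→1]: (0.00+21.55)/2 × 1 = 10.775
  [1→3]: (21.55+31.76)/2 × 2 = 53.31
  [3→9]: (31.76+20.27)/2 × 6 = 156.09
  Sum = 220.175 mcg/mL·h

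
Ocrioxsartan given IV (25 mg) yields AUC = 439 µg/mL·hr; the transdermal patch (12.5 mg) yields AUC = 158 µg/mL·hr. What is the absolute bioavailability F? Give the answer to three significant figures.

F = 0.720

F = (AUC_ev / D_ev) / (AUC_iv / D_iv)
  = (158/12.5) / (439/25)
  = 12.64 / 17.56 = 0.7198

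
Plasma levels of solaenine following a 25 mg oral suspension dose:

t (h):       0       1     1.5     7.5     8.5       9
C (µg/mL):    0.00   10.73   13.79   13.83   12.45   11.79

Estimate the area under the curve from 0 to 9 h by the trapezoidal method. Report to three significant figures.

AUC = 114 µg/mL·h

Trapezoidal AUC_0→9:
  [0→1]: (0.00+10.73)/2 × 1 = 5.365
  [1→1.5]: (10.73+13.79)/2 × 0.5 = 6.13
  [1.5→7.5]: (13.79+13.83)/2 × 6 = 82.86
  [7.5→8.5]: (13.83+12.45)/2 × 1 = 13.14
  [8.5→9]: (12.45+11.79)/2 × 0.5 = 6.06
  Sum = 113.555 µg/mL·h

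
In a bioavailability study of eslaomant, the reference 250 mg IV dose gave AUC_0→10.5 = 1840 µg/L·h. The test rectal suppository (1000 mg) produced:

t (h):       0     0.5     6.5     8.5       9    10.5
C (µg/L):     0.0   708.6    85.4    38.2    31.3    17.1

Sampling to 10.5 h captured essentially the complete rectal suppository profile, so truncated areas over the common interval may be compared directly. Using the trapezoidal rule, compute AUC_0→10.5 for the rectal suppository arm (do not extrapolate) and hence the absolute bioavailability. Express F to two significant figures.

Trapezoidal AUC_0→10.5 (rectal suppository):
  [0→0.5]: (0.0+708.6)/2 × 0.5 = 177.15
  [0.5→6.5]: (708.6+85.4)/2 × 6 = 2382.0
  [6.5→8.5]: (85.4+38.2)/2 × 2 = 123.6
  [8.5→9]: (38.2+31.3)/2 × 0.5 = 17.375
  [9→10.5]: (31.3+17.1)/2 × 1.5 = 36.3
  Sum = 2736.425 µg/L·h
F = (AUC_ev/D_ev)/(AUC_iv/D_iv) = (2736.425/1000)/(1840/250) = 2.736425/7.36 = 0.3718

F = 0.37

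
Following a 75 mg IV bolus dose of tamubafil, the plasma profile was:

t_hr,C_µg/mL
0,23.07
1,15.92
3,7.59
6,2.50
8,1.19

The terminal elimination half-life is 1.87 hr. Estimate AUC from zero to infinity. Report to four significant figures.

AUC = 65.04 µg/mL·hr

Trapezoidal AUC_0→8:
  [0→1]: (23.07+15.92)/2 × 1 = 19.495
  [1→3]: (15.92+7.59)/2 × 2 = 23.51
  [3→6]: (7.59+2.50)/2 × 3 = 15.135
  [6→8]: (2.50+1.19)/2 × 2 = 3.69
  Sum = 61.83 µg/mL·hr
k_e = ln2 / t½ = 0.693147 / 1.87 = 0.3707 hr^-1
Extrapolated tail: C_last / k_e = 1.19 / 0.3707 = 3.210
AUC_0→∞ = 61.83 + 3.210 = 65.04 µg/mL·hr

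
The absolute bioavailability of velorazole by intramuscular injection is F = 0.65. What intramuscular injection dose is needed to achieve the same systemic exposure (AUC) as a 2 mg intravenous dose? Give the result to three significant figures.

D_intramuscular = 3.08 mg

For equal systemic exposure: F × D_ev = D_iv
D_ev = D_iv / F = 2 / 0.65 = 3.07692 mg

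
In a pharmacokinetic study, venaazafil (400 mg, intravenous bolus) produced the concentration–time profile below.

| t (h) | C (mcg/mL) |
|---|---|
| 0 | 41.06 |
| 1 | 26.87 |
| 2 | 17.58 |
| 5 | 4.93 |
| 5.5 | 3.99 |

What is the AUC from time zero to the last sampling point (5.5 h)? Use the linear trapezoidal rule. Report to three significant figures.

Trapezoidal AUC_0→5.5:
  [0→1]: (41.06+26.87)/2 × 1 = 33.965
  [1→2]: (26.87+17.58)/2 × 1 = 22.225
  [2→5]: (17.58+4.93)/2 × 3 = 33.765
  [5→5.5]: (4.93+3.99)/2 × 0.5 = 2.23
  Sum = 92.185 mcg/mL·h

AUC = 92.2 mcg/mL·h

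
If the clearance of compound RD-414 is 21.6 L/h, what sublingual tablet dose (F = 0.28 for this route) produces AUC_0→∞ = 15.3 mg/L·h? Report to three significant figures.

Dose = 1180 mg

Dose = CL × AUC_0→∞ / F
     = 21.6 × 15.3 / 0.28 = 1180.29 mg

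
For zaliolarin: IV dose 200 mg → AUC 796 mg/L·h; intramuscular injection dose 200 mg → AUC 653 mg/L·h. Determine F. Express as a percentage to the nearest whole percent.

F = (AUC_ev / D_ev) / (AUC_iv / D_iv)
  = (653/200) / (796/200)
  = 3.265 / 3.98 = 0.8204
  = 82.04%

F = 82%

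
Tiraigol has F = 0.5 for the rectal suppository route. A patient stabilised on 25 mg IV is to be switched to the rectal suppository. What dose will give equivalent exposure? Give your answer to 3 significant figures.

D_rectal = 50.0 mg

For equal systemic exposure: F × D_ev = D_iv
D_ev = D_iv / F = 25 / 0.5 = 50 mg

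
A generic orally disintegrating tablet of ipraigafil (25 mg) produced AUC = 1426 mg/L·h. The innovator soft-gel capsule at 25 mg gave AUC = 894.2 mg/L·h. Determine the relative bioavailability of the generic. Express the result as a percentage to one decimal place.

F_rel = 159.5%

F_rel = (AUC_test/D_test) / (AUC_ref/D_ref)
      = (1426/25) / (894.2/25)
      = 57.04 / 35.768 = 1.5947 = 159.47%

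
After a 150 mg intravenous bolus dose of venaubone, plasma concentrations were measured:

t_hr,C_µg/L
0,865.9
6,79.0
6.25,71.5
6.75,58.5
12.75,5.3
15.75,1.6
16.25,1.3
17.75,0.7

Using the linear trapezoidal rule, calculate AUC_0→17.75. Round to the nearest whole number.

Trapezoidal AUC_0→17.75:
  [0→6]: (865.9+79.0)/2 × 6 = 2834.7
  [6→6.25]: (79.0+71.5)/2 × 0.25 = 18.8125
  [6.25→6.75]: (71.5+58.5)/2 × 0.5 = 32.5
  [6.75→12.75]: (58.5+5.3)/2 × 6 = 191.4
  [12.75→15.75]: (5.3+1.6)/2 × 3 = 10.35
  [15.75→16.25]: (1.6+1.3)/2 × 0.5 = 0.725
  [16.25→17.75]: (1.3+0.7)/2 × 1.5 = 1.5
  Sum = 3089.9875 µg/L·hr

AUC = 3090 µg/L·hr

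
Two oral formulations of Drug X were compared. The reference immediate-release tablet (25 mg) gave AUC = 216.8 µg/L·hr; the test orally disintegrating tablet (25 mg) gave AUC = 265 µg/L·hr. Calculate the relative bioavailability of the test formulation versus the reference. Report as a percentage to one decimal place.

F_rel = (AUC_test/D_test) / (AUC_ref/D_ref)
      = (265/25) / (216.8/25)
      = 10.6 / 8.672 = 1.2223 = 122.23%

F_rel = 122.2%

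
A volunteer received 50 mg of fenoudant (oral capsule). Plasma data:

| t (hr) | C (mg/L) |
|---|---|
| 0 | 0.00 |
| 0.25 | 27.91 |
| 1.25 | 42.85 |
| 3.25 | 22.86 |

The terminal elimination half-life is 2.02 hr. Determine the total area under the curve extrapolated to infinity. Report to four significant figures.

AUC = 171.2 mg/L·hr

Trapezoidal AUC_0→3.25:
  [0→0.25]: (0.00+27.91)/2 × 0.25 = 3.48875
  [0.25→1.25]: (27.91+42.85)/2 × 1 = 35.38
  [1.25→3.25]: (42.85+22.86)/2 × 2 = 65.71
  Sum = 104.57875 mg/L·hr
k_e = ln2 / t½ = 0.693147 / 2.02 = 0.3431 hr^-1
Extrapolated tail: C_last / k_e = 22.86 / 0.3431 = 66.628
AUC_0→∞ = 104.57875 + 66.628 = 171.20675 mg/L·hr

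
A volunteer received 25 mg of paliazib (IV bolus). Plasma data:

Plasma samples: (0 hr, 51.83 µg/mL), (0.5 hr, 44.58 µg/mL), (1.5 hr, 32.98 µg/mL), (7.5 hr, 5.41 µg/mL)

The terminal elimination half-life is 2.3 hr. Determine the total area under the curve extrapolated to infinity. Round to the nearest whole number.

AUC = 196 µg/mL·hr

Trapezoidal AUC_0→7.5:
  [0→0.5]: (51.83+44.58)/2 × 0.5 = 24.1025
  [0.5→1.5]: (44.58+32.98)/2 × 1 = 38.78
  [1.5→7.5]: (32.98+5.41)/2 × 6 = 115.17
  Sum = 178.0525 µg/mL·hr
k_e = ln2 / t½ = 0.693147 / 2.3 = 0.3014 hr^-1
Extrapolated tail: C_last / k_e = 5.41 / 0.3014 = 17.950
AUC_0→∞ = 178.0525 + 17.950 = 196.0025 µg/mL·hr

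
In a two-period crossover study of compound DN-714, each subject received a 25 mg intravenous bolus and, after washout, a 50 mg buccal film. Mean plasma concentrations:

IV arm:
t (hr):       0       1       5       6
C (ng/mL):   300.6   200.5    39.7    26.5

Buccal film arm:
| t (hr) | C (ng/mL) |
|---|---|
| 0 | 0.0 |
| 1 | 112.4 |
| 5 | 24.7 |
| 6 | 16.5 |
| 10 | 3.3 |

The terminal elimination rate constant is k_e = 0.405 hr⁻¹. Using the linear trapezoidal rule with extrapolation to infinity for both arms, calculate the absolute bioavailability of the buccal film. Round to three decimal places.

F = 0.240

Trapezoidal AUC_0→6 (IV):
  [0→1]: (300.6+200.5)/2 × 1 = 250.55
  [1→5]: (200.5+39.7)/2 × 4 = 480.4
  [5→6]: (39.7+26.5)/2 × 1 = 33.1
  Sum = 764.05 ng/mL·hr
IV tail: 26.5/0.405 = 65.432; AUC_iv,0→∞ = 764.05 + 65.432 = 829.482 ng/mL·hr
Trapezoidal AUC_0→10 (buccal film):
  [0→1]: (0.0+112.4)/2 × 1 = 56.2
  [1→5]: (112.4+24.7)/2 × 4 = 274.2
  [5→6]: (24.7+16.5)/2 × 1 = 20.6
  [6→10]: (16.5+3.3)/2 × 4 = 39.6
  Sum = 390.6 ng/mL·hr
buccal film tail: 3.3/0.405 = 8.148; AUC_ev,0→∞ = 390.6 + 8.148 = 398.748 ng/mL·hr
F = (AUC_ev/D_ev)/(AUC_iv/D_iv) = (398.748/50)/(829.482/25) = 7.97496/33.17928 = 0.2404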